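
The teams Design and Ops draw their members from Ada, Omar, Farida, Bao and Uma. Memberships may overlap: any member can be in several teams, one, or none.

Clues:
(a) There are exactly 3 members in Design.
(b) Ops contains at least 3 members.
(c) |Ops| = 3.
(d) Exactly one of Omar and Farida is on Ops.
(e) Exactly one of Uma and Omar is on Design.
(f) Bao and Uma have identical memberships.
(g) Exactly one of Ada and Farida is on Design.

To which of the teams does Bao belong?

Bao: Design, Ops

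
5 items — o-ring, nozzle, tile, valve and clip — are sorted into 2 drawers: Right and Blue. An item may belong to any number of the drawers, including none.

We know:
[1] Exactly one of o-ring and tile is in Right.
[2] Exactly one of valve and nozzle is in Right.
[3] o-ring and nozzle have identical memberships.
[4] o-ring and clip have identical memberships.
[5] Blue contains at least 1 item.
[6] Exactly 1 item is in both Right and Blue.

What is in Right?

Right = {tile, valve}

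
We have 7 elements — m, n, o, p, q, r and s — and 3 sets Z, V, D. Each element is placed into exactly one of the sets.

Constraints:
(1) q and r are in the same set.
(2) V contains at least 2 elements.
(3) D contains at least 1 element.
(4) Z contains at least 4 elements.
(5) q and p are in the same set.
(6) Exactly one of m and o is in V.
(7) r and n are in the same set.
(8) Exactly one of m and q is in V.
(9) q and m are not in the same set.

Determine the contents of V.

V = {m, s}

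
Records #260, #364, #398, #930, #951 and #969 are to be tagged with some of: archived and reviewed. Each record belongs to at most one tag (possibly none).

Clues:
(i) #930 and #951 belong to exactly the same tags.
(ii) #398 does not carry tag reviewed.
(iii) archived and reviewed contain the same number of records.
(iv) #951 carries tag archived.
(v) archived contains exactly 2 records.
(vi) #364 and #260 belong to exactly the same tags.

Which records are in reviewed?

reviewed = {#260, #364}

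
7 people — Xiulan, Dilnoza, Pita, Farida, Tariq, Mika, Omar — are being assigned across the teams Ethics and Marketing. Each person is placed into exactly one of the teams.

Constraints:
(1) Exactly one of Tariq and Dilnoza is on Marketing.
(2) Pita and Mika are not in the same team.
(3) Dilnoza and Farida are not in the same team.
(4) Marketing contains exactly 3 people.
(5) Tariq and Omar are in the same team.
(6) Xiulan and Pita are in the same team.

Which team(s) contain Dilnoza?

Dilnoza: Marketing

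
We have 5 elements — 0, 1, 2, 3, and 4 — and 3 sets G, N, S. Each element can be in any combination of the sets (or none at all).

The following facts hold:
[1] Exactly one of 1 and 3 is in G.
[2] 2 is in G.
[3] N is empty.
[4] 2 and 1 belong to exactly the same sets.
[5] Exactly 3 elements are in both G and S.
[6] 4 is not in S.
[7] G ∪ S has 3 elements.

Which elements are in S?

S = {0, 1, 2}

From (2): 2 ∈ G.
From (6): 4 ∉ S.
(3): N already has 0, so the rest are out.
(4): 1 matches 2: 1 ∈ G.
(1) (exactly one): 3 ∉ G.
Suppose 0 ∉ S: no assignment then satisfies all the clues, so 0 ∈ S.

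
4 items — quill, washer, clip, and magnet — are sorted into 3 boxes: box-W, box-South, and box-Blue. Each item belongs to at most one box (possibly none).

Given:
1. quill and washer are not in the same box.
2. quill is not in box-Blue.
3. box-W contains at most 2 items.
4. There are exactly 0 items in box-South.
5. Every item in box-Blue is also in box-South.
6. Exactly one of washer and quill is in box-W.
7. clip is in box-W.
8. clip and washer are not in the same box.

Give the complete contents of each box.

box-W = {clip, quill}; box-South = {}; box-Blue = {}

From (2): quill ∉ box-Blue.
From (7): clip ∈ box-W.
(4): box-South already has 0, so the rest are out.
(5) contrapositive: washer ∉ box-Blue.
(5) contrapositive: magnet ∉ box-Blue.
(8): washer ∉ box-W.
(6) (exactly one): quill ∈ box-W.
(3): box-W already has 2, so the rest are out.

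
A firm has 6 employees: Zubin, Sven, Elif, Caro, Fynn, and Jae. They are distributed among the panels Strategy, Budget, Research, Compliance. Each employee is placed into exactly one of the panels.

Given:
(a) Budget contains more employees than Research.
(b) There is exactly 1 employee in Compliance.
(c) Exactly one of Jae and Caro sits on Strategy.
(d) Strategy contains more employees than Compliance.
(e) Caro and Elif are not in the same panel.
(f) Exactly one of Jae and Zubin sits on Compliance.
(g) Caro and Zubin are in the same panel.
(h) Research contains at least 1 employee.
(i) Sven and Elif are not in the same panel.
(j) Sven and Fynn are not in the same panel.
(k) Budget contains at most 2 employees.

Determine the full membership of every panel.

Strategy = {Caro, Zubin}; Budget = {Elif, Fynn}; Research = {Sven}; Compliance = {Jae}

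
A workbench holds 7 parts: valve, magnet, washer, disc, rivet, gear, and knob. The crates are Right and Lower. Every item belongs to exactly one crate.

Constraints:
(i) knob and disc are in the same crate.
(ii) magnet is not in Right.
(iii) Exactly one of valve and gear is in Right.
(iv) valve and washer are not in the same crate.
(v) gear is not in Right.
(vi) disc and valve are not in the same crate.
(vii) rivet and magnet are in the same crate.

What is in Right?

Right = {valve}

From (ii): magnet ∉ Right.
From (v): gear ∉ Right.
(iii) (exactly one): valve ∈ Right.
(iv): washer ∉ Right.
(vi): disc ∉ Right.
(vii): rivet matches magnet: rivet ∉ Right.
Only one crate left: magnet ∈ Lower.
Only one crate left: washer ∈ Lower.
Only one crate left: disc ∈ Lower.
Only one crate left: rivet ∈ Lower.
Only one crate left: gear ∈ Lower.
(i): knob matches disc: knob ∈ Lower.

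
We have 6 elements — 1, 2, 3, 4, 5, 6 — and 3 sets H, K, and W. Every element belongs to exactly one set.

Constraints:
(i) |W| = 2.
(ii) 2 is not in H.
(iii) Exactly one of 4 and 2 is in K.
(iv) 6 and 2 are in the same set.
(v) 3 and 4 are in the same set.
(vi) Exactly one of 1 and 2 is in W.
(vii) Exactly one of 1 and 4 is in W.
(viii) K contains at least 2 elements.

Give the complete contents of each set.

H = {3, 4}; K = {2, 6}; W = {1, 5}

From (ii): 2 ∉ H.
(iv): 6 matches 2: 6 ∉ H.
Suppose 1 ∈ H: no assignment then satisfies all the clues, so 1 ∉ H.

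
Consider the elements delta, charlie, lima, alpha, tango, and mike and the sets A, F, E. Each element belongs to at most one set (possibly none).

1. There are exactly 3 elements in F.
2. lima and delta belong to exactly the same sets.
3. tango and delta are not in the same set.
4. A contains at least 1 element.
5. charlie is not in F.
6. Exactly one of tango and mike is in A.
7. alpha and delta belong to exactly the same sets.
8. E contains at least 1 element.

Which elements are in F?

F = {alpha, delta, lima}

From (5): charlie ∉ F.
Suppose delta ∉ F: no assignment then satisfies all the clues, so delta ∈ F.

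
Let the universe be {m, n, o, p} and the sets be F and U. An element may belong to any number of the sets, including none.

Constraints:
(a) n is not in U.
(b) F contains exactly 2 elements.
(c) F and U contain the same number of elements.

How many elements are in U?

2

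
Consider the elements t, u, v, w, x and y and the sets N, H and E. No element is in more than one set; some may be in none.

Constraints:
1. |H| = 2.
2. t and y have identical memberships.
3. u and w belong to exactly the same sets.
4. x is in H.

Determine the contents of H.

H = {v, x}

From (4): x ∈ H.
Suppose t ∈ H: no assignment then satisfies all the clues, so t ∉ H.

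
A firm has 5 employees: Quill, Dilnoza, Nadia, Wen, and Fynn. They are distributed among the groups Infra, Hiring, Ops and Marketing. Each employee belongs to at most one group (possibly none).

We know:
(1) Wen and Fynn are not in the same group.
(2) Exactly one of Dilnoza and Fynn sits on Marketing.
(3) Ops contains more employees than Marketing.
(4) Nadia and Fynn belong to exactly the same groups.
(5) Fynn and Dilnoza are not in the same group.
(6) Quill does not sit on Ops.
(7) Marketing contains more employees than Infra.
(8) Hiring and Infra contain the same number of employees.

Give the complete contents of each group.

From (6): Quill ∉ Ops.
Suppose Quill ∈ Infra: no assignment then satisfies all the clues, so Quill ∉ Infra.

Infra = {}; Hiring = {}; Ops = {Fynn, Nadia}; Marketing = {Dilnoza}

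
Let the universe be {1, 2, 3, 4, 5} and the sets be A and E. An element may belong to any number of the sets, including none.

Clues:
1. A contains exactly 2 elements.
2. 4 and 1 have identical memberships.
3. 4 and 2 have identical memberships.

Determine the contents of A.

A = {3, 5}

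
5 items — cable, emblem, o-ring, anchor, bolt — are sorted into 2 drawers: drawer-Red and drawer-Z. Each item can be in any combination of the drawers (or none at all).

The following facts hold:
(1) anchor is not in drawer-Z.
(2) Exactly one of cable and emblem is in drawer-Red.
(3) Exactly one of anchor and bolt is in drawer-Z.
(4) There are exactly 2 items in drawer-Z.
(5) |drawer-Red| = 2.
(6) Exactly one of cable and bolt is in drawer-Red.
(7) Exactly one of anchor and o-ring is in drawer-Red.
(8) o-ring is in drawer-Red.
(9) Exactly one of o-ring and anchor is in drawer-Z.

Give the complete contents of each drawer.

drawer-Red = {cable, o-ring}; drawer-Z = {bolt, o-ring}

From (1): anchor ∉ drawer-Z.
From (8): o-ring ∈ drawer-Red.
(3) (exactly one): bolt ∈ drawer-Z.
(7) (exactly one): anchor ∉ drawer-Red.
(9) (exactly one): o-ring ∈ drawer-Z.
(4): drawer-Z already has 2, so the rest are out.
Suppose cable ∉ drawer-Red: no assignment then satisfies all the clues, so cable ∈ drawer-Red.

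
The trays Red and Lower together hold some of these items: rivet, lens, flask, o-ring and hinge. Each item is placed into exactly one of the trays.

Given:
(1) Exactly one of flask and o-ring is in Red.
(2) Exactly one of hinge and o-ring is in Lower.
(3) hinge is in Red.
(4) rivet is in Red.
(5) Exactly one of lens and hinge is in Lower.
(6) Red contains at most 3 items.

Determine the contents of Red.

From (3): hinge ∈ Red.
From (4): rivet ∈ Red.
(2) (exactly one): o-ring ∈ Lower.
(5) (exactly one): lens ∈ Lower.
(1) (exactly one): flask ∈ Red.

Red = {flask, hinge, rivet}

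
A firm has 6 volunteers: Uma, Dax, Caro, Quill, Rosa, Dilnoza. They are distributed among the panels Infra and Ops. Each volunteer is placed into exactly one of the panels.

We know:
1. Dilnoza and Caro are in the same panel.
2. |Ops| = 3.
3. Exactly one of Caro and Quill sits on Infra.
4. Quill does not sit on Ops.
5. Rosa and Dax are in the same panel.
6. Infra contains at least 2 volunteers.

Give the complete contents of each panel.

Infra = {Dax, Quill, Rosa}; Ops = {Caro, Dilnoza, Uma}

From (4): Quill ∉ Ops.
Only one panel left: Quill ∈ Infra.
(3) (exactly one): Caro ∉ Infra.
Only one panel left: Caro ∈ Ops.
(1): Dilnoza matches Caro: Dilnoza ∉ Infra.
(1): Dilnoza matches Caro: Dilnoza ∈ Ops.
Suppose Uma ∈ Infra: no assignment then satisfies all the clues, so Uma ∉ Infra.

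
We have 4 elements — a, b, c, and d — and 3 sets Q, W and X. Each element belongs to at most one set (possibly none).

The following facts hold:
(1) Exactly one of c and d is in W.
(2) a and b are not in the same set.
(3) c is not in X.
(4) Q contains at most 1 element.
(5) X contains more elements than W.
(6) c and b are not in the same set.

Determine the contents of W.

W = {c}

From (3): c ∉ X.
Suppose a ∈ W: no assignment then satisfies all the clues, so a ∉ W.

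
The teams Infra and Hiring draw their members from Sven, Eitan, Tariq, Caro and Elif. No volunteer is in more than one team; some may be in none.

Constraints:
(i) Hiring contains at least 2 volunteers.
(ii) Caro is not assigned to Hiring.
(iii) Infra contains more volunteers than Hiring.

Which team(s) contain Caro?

From (ii): Caro ∉ Hiring.
Suppose Caro ∉ Infra: no assignment then satisfies all the clues, so Caro ∈ Infra.

Caro: Infra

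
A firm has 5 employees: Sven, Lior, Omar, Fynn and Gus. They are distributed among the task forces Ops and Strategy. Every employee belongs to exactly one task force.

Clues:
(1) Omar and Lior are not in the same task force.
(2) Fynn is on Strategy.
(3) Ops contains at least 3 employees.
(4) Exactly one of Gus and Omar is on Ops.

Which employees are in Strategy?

Strategy = {Fynn, Omar}

From (2): Fynn ∈ Strategy.
Suppose Sven ∈ Strategy: no assignment then satisfies all the clues, so Sven ∉ Strategy.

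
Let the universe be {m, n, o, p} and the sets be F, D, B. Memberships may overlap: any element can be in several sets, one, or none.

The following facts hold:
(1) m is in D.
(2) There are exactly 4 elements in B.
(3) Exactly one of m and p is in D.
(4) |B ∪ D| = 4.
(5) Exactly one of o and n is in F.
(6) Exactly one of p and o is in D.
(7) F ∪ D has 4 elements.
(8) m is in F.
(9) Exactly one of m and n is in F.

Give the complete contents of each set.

From (1): m ∈ D.
From (8): m ∈ F.
(2): only 4 candidates remain for B, so all are in.
(3) (exactly one): p ∉ D.
(6) (exactly one): o ∈ D.
(9) (exactly one): n ∉ F.
(5) (exactly one): o ∈ F.
Suppose n ∉ D: no assignment then satisfies all the clues, so n ∈ D.

F = {m, o, p}; D = {m, n, o}; B = {m, n, o, p}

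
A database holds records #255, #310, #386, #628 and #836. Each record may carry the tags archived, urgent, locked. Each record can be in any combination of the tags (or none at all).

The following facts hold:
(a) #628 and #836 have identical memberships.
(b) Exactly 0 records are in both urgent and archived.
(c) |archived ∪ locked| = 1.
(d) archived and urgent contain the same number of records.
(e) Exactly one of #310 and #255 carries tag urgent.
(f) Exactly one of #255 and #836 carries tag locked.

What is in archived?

archived = {#255}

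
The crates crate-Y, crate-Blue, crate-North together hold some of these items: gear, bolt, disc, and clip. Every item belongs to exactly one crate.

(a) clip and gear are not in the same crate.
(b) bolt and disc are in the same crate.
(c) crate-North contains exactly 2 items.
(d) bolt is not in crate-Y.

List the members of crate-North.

crate-North = {bolt, disc}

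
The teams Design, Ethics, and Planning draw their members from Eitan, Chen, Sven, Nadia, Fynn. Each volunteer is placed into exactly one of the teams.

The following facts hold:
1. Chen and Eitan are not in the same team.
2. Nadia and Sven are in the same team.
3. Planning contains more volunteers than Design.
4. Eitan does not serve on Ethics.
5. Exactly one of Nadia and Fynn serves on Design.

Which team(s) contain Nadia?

Nadia: Planning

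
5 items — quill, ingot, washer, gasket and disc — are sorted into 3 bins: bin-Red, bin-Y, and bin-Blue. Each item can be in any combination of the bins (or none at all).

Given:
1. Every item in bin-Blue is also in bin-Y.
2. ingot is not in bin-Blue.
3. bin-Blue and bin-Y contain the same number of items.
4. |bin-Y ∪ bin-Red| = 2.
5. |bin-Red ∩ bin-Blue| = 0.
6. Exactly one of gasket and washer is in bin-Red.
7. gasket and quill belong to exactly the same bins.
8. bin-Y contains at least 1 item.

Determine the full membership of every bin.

bin-Red = {washer}; bin-Y = {disc}; bin-Blue = {disc}

From (2): ingot ∉ bin-Blue.
Suppose quill ∈ bin-Red: no assignment then satisfies all the clues, so quill ∉ bin-Red.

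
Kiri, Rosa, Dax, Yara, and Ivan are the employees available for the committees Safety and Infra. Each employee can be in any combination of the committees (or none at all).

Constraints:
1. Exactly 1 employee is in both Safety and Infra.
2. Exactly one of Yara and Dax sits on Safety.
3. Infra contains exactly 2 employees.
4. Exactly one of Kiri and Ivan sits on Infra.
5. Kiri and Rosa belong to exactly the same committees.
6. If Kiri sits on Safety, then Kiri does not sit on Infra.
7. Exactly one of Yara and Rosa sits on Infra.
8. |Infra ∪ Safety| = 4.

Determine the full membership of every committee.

Safety = {Kiri, Rosa, Yara}; Infra = {Ivan, Yara}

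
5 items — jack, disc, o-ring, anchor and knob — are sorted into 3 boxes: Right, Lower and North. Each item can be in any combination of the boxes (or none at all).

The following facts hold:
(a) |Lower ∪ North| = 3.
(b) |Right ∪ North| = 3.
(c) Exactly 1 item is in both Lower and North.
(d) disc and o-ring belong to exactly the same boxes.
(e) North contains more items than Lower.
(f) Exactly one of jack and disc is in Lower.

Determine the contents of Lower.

Lower = {jack}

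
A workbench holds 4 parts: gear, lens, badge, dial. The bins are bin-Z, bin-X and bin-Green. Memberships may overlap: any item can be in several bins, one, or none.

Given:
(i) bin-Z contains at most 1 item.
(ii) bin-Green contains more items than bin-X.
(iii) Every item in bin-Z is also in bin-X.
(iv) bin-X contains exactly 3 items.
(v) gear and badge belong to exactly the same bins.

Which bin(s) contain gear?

gear: bin-Green, bin-X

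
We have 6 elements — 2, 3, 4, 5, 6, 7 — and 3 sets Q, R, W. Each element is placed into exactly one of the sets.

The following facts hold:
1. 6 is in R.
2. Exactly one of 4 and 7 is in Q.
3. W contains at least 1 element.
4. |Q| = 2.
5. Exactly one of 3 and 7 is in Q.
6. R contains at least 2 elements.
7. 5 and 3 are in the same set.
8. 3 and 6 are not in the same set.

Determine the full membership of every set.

Q = {2, 7}; R = {4, 6}; W = {3, 5}

From (1): 6 ∈ R.
(8): 3 ∉ R.
(7): 5 matches 3: 5 ∉ R.
Suppose 2 ∉ Q: no assignment then satisfies all the clues, so 2 ∈ Q.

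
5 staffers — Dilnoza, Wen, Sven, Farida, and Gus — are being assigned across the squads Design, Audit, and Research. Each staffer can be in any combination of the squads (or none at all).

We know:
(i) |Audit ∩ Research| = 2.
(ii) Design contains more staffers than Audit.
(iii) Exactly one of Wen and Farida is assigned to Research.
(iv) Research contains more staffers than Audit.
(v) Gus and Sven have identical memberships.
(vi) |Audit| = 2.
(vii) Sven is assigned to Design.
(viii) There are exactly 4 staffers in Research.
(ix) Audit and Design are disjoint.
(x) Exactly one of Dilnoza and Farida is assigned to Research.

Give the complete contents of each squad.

Design = {Farida, Gus, Sven}; Audit = {Dilnoza, Wen}; Research = {Dilnoza, Gus, Sven, Wen}

From (vii): Sven ∈ Design.
(v): Gus matches Sven: Gus ∈ Design.
(ix) (disjoint): Sven ∉ Audit.
(ix) (disjoint): Gus ∉ Audit.
Suppose Dilnoza ∈ Design: no assignment then satisfies all the clues, so Dilnoza ∉ Design.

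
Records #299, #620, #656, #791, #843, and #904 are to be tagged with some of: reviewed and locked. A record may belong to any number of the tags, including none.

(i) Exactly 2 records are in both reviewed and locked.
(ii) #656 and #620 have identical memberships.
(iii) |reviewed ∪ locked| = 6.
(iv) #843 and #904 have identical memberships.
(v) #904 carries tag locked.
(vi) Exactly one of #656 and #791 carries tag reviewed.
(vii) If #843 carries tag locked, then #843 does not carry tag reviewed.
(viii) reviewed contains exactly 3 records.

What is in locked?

locked = {#620, #656, #791, #843, #904}

From (v): #904 ∈ locked.
(iv): #843 matches #904: #843 ∈ locked.
(vii): #843 ∉ reviewed.
(iv): #904 matches #843: #904 ∉ reviewed.
Suppose #299 ∈ locked: no assignment then satisfies all the clues, so #299 ∉ locked.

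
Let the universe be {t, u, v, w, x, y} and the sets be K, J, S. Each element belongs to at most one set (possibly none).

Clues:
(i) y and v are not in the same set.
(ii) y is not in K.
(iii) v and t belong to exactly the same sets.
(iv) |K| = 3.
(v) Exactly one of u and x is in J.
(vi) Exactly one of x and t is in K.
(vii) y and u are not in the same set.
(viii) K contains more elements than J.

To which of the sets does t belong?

From (ii): y ∉ K.
Suppose t ∉ K: no assignment then satisfies all the clues, so t ∈ K.

t: K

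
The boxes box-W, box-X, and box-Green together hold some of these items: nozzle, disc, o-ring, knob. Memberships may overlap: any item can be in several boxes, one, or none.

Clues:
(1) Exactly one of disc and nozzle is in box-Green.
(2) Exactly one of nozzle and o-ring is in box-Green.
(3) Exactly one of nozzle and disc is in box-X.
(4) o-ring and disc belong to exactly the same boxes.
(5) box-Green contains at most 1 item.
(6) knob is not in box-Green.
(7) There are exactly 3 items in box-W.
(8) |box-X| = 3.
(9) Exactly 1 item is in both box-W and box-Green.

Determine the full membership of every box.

box-W = {disc, nozzle, o-ring}; box-X = {disc, knob, o-ring}; box-Green = {nozzle}

From (6): knob ∉ box-Green.
Suppose nozzle ∉ box-W: no assignment then satisfies all the clues, so nozzle ∈ box-W.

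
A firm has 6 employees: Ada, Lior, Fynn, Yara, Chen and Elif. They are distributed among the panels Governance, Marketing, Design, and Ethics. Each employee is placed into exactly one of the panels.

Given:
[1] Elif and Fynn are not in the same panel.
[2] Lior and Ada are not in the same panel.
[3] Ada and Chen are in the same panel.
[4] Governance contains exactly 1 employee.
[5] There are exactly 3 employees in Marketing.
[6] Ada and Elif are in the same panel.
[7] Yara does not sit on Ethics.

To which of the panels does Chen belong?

Chen: Marketing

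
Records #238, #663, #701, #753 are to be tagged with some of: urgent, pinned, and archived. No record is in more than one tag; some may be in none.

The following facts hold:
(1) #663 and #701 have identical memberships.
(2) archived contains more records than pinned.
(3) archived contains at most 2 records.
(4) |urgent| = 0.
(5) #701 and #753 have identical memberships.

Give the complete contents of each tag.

(4): urgent already has 0, so the rest are out.
Suppose #238 ∈ pinned: no assignment then satisfies all the clues, so #238 ∉ pinned.

urgent = {}; pinned = {}; archived = {#238}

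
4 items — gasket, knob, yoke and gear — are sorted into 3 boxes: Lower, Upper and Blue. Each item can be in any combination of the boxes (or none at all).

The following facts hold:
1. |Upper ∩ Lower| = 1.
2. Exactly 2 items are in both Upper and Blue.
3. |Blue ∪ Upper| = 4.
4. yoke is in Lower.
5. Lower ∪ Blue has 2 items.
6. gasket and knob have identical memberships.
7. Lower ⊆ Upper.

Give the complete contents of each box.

Lower = {yoke}; Upper = {gasket, gear, knob, yoke}; Blue = {gear, yoke}

From (4): yoke ∈ Lower.
(7) with yoke ∈ Lower: yoke ∈ Upper.
Suppose gasket ∈ Lower: no assignment then satisfies all the clues, so gasket ∉ Lower.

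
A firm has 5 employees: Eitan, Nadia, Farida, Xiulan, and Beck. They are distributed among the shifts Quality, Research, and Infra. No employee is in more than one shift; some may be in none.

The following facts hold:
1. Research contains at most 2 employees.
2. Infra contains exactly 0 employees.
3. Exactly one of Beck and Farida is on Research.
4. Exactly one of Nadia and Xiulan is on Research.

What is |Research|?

(2): Infra already has 0, so the rest are out.
Suppose Eitan ∈ Research: no assignment then satisfies all the clues, so Eitan ∉ Research.

2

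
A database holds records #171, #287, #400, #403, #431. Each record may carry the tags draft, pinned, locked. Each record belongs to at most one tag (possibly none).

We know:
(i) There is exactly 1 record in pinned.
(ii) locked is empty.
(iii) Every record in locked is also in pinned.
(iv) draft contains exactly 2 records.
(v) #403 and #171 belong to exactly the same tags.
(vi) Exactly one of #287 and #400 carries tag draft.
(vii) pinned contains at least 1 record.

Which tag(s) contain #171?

#171: none

(ii): locked already has 0, so the rest are out.
Suppose #171 ∈ draft: no assignment then satisfies all the clues, so #171 ∉ draft.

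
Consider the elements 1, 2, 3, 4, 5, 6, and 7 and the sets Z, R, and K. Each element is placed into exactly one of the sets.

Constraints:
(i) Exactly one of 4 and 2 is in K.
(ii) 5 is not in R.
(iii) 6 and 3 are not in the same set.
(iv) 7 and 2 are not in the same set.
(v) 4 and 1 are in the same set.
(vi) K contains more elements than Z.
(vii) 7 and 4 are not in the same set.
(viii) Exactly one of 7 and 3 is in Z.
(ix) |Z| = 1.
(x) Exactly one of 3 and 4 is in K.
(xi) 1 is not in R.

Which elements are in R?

R = {2, 3}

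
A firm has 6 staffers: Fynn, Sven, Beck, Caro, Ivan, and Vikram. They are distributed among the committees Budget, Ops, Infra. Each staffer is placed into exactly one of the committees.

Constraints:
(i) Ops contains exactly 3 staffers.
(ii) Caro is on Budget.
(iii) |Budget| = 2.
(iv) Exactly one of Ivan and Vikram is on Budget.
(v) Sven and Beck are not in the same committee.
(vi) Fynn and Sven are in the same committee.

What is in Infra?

From (ii): Caro ∈ Budget.
Suppose Fynn ∈ Infra: no assignment then satisfies all the clues, so Fynn ∉ Infra.

Infra = {Beck}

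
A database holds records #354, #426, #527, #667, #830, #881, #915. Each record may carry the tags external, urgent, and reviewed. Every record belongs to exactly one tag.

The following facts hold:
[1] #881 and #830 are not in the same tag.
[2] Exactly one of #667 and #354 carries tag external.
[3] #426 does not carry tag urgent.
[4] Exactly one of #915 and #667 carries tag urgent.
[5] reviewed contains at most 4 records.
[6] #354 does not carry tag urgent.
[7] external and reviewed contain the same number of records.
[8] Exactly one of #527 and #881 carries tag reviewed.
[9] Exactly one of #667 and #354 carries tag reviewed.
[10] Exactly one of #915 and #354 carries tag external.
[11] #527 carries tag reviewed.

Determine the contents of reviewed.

reviewed = {#527, #667, #830}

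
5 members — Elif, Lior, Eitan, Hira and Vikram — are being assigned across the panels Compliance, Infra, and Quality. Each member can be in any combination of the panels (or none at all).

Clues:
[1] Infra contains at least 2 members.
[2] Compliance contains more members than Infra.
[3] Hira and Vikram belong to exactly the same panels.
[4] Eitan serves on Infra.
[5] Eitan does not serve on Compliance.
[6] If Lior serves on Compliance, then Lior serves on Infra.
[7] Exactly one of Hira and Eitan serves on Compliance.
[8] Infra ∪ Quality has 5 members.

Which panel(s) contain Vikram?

Vikram: Compliance, Quality

From (4): Eitan ∈ Infra.
From (5): Eitan ∉ Compliance.
(7) (exactly one): Hira ∈ Compliance.
(3): Vikram matches Hira: Vikram ∈ Compliance.
Suppose Vikram ∈ Infra: no assignment then satisfies all the clues, so Vikram ∉ Infra.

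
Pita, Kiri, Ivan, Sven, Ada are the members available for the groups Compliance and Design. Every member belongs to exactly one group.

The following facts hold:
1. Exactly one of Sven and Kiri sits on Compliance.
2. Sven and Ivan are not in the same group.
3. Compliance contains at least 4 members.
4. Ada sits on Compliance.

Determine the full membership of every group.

From (4): Ada ∈ Compliance.
Suppose Pita ∉ Compliance: no assignment then satisfies all the clues, so Pita ∈ Compliance.

Compliance = {Ada, Ivan, Kiri, Pita}; Design = {Sven}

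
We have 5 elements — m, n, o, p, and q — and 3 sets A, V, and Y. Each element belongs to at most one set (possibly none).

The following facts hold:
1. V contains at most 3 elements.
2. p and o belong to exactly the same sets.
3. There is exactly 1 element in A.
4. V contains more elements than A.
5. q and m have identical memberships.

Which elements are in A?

A = {n}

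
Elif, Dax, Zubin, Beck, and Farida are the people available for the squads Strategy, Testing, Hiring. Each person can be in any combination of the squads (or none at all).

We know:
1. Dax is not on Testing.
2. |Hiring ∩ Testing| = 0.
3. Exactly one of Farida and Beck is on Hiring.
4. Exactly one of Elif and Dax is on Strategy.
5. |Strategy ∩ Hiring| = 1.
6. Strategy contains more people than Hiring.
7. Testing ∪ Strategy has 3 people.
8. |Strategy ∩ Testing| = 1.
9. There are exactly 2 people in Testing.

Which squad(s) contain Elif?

Elif: Strategy, Testing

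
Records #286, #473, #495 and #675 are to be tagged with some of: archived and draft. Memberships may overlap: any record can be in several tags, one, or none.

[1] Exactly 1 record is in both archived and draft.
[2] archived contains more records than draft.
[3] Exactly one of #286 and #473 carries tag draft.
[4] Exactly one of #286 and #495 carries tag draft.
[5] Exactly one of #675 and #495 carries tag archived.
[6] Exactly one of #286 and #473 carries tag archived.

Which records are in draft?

draft = {#286}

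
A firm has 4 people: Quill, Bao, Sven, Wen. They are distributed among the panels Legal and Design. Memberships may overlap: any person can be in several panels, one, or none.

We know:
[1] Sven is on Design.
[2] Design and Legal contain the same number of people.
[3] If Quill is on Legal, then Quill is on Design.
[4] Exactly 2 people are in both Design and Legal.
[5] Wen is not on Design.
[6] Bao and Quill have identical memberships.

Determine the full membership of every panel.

Legal = {Bao, Quill, Wen}; Design = {Bao, Quill, Sven}

From (1): Sven ∈ Design.
From (5): Wen ∉ Design.
Suppose Quill ∉ Legal: no assignment then satisfies all the clues, so Quill ∈ Legal.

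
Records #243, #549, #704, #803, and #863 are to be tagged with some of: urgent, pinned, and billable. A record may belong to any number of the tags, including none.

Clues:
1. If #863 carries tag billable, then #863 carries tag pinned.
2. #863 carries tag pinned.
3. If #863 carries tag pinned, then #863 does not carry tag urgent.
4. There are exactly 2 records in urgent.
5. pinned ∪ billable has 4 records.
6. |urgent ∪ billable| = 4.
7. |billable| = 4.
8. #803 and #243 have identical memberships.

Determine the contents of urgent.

urgent = {#243, #803}

From (2): #863 ∈ pinned.
(3): #863 ∉ urgent.
Suppose #243 ∉ urgent: no assignment then satisfies all the clues, so #243 ∈ urgent.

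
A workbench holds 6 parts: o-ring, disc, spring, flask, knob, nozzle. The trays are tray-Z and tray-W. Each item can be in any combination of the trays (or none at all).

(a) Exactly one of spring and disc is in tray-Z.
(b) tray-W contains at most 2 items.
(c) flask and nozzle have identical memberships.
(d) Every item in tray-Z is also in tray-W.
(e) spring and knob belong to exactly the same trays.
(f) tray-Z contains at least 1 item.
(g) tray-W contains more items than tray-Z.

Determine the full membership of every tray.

tray-Z = {disc}; tray-W = {disc, o-ring}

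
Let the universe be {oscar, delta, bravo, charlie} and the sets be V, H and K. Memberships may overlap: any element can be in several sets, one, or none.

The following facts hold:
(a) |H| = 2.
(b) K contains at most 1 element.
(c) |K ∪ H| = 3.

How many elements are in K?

1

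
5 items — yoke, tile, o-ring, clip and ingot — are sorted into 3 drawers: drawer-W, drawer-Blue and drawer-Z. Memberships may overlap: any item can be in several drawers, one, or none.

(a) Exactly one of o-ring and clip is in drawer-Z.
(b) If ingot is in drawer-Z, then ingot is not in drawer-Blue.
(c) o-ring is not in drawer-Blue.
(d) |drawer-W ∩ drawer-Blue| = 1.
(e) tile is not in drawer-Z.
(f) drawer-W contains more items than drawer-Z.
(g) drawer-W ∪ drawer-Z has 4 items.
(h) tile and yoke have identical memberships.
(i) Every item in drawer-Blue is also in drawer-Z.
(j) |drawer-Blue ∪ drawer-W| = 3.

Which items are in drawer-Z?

drawer-Z = {clip, ingot}

From (c): o-ring ∉ drawer-Blue.
From (e): tile ∉ drawer-Z.
(h): yoke matches tile: yoke ∉ drawer-Z.
(i) contrapositive: yoke ∉ drawer-Blue.
(i) contrapositive: tile ∉ drawer-Blue.
Suppose o-ring ∈ drawer-Z: no assignment then satisfies all the clues, so o-ring ∉ drawer-Z.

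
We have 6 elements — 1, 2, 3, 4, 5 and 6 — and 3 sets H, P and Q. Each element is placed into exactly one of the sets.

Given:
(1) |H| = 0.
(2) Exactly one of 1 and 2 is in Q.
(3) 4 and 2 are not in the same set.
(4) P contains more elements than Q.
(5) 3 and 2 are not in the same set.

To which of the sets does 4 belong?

(1): H already has 0, so the rest are out.
Suppose 4 ∉ P: no assignment then satisfies all the clues, so 4 ∈ P.

4: P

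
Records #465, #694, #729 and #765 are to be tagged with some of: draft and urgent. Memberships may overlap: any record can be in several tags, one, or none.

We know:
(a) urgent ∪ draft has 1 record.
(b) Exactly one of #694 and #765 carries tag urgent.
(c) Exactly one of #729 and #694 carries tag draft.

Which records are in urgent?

urgent = {#694}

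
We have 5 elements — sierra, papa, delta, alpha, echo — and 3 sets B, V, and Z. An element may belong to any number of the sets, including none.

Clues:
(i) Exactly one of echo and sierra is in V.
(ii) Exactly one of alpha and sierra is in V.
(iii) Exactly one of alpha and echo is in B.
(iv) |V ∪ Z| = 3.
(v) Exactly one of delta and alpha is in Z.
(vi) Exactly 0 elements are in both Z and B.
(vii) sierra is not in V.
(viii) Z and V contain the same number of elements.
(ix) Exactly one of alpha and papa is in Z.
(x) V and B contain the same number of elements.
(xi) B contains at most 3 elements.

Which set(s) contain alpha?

alpha: V, Z

From (vii): sierra ∉ V.
(i) (exactly one): echo ∈ V.
(ii) (exactly one): alpha ∈ V.
Suppose alpha ∈ B: no assignment then satisfies all the clues, so alpha ∉ B.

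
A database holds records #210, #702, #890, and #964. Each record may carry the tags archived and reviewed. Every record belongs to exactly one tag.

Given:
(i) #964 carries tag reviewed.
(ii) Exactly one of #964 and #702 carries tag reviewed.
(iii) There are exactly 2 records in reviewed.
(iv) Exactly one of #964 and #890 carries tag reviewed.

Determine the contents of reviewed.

reviewed = {#210, #964}

From (i): #964 ∈ reviewed.
(ii) (exactly one): #702 ∉ reviewed.
(iv) (exactly one): #890 ∉ reviewed.
Only one tag left: #702 ∈ archived.
Only one tag left: #890 ∈ archived.
(iii): only 2 candidates remain for reviewed, so all are in.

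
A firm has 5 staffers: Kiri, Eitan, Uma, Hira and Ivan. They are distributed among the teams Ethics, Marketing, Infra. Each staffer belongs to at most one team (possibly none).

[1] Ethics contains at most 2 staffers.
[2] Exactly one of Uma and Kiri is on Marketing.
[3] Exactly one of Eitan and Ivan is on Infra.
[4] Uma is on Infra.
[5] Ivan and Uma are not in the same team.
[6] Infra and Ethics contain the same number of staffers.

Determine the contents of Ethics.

Ethics = {Hira, Ivan}

From (4): Uma ∈ Infra.
(2) (exactly one): Kiri ∈ Marketing.
(5): Ivan ∉ Infra.
(3) (exactly one): Eitan ∈ Infra.
Suppose Hira ∉ Ethics: no assignment then satisfies all the clues, so Hira ∈ Ethics.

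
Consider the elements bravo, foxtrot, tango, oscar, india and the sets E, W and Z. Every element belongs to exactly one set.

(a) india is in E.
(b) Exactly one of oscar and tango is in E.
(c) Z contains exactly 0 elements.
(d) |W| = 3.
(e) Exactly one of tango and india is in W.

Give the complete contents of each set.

From (a): india ∈ E.
(c): Z already has 0, so the rest are out.
(e) (exactly one): tango ∈ W.
(b) (exactly one): oscar ∈ E.
(d): only 3 candidates remain for W, so all are in.

E = {india, oscar}; W = {bravo, foxtrot, tango}; Z = {}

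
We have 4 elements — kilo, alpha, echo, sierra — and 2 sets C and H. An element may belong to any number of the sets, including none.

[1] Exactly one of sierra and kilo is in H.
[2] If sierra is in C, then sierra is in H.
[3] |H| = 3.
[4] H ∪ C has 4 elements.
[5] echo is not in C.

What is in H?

H = {alpha, echo, sierra}

From (5): echo ∉ C.
Suppose kilo ∈ H: no assignment then satisfies all the clues, so kilo ∉ H.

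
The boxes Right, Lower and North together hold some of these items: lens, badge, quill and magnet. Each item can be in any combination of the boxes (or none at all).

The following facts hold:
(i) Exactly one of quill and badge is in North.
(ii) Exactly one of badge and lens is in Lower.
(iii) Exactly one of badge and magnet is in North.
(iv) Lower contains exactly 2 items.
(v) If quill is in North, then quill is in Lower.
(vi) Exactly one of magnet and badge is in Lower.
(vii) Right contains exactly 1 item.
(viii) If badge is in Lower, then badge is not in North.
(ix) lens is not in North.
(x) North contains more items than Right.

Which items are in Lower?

Lower = {badge, quill}

From (ix): lens ∉ North.
Suppose lens ∈ Lower: no assignment then satisfies all the clues, so lens ∉ Lower.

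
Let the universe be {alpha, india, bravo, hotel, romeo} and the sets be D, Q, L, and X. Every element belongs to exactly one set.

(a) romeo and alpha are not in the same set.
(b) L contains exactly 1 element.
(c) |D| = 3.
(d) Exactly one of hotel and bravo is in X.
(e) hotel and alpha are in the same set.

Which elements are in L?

L = {romeo}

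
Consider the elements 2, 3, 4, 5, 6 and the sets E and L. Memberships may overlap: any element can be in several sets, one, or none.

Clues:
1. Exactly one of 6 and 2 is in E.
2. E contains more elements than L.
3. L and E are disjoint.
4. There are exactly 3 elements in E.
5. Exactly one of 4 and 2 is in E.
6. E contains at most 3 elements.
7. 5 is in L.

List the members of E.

E = {3, 4, 6}

From (7): 5 ∈ L.
(3) (disjoint): 5 ∉ E.
Suppose 2 ∈ E: no assignment then satisfies all the clues, so 2 ∉ E.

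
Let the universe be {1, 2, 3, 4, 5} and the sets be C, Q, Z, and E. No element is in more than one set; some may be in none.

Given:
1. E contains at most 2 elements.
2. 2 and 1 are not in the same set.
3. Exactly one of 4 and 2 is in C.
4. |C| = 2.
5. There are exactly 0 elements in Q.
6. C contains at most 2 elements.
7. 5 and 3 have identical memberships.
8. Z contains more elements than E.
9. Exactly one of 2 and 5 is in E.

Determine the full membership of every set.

C = {1, 4}; Q = {}; Z = {3, 5}; E = {2}

(5): Q already has 0, so the rest are out.
Suppose 1 ∉ C: no assignment then satisfies all the clues, so 1 ∈ C.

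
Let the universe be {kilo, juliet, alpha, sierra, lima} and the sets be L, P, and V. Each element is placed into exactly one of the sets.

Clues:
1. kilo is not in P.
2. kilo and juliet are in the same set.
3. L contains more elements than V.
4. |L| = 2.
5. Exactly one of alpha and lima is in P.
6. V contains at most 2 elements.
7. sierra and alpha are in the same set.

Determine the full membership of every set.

L = {juliet, kilo}; P = {alpha, sierra}; V = {lima}

From (1): kilo ∉ P.
(2): juliet matches kilo: juliet ∉ P.
Suppose kilo ∉ L: no assignment then satisfies all the clues, so kilo ∈ L.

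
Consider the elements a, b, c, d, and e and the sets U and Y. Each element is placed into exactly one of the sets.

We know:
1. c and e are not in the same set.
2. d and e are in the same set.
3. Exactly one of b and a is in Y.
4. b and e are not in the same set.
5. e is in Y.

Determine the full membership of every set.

U = {b, c}; Y = {a, d, e}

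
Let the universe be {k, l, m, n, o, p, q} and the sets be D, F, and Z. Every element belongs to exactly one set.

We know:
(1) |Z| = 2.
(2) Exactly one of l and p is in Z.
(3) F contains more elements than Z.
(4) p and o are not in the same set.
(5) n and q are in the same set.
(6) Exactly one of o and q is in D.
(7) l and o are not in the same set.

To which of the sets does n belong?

n: F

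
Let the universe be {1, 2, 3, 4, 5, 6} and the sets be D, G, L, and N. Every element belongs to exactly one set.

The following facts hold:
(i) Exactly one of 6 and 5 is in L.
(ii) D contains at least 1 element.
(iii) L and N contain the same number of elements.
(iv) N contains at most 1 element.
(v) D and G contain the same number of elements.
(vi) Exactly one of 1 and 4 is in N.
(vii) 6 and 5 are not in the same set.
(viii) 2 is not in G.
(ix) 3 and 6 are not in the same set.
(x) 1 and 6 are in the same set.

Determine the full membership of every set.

D = {2, 3}; G = {1, 6}; L = {5}; N = {4}

From (viii): 2 ∉ G.
Suppose 1 ∈ D: no assignment then satisfies all the clues, so 1 ∉ D.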